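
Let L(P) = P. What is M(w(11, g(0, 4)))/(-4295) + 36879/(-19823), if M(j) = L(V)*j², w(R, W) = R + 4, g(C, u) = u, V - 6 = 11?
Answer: -46843656/17027957 ≈ -2.7510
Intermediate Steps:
V = 17 (V = 6 + 11 = 17)
w(R, W) = 4 + R
M(j) = 17*j²
M(w(11, g(0, 4)))/(-4295) + 36879/(-19823) = (17*(4 + 11)²)/(-4295) + 36879/(-19823) = (17*15²)*(-1/4295) + 36879*(-1/19823) = (17*225)*(-1/4295) - 36879/19823 = 3825*(-1/4295) - 36879/19823 = -765/859 - 36879/19823 = -46843656/17027957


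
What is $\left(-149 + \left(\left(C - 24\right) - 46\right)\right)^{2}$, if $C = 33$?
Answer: $34596$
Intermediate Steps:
$\left(-149 + \left(\left(C - 24\right) - 46\right)\right)^{2} = \left(-149 + \left(\left(33 - 24\right) - 46\right)\right)^{2} = \left(-149 + \left(9 - 46\right)\right)^{2} = \left(-149 - 37\right)^{2} = \left(-186\right)^{2} = 34596$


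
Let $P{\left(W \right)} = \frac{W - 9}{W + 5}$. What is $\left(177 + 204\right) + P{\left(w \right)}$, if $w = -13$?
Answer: $\frac{1535}{4} \approx 383.75$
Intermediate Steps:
$P{\left(W \right)} = \frac{-9 + W}{5 + W}$
$\left(177 + 204\right) + P{\left(w \right)} = \left(177 + 204\right) + \frac{-9 - 13}{5 - 13} = 381 + \frac{1}{-8} \left(-22\right) = 381 - - \frac{11}{4} = 381 + \frac{11}{4} = \frac{1535}{4}$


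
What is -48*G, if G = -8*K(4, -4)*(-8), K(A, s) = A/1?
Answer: -12288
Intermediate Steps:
K(A, s) = A (K(A, s) = A*1 = A)
G = 256 (G = -8*4*(-8) = -32*(-8) = 256)
-48*G = -48*256 = -12288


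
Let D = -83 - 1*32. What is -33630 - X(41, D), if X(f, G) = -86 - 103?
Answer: -33441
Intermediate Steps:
D = -115 (D = -83 - 32 = -115)
X(f, G) = -189
-33630 - X(41, D) = -33630 - 1*(-189) = -33630 + 189 = -33441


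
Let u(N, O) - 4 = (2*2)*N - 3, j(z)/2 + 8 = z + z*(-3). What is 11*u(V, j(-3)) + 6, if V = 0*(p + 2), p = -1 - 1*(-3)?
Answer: 17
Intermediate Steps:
p = 2 (p = -1 + 3 = 2)
V = 0 (V = 0*(2 + 2) = 0*4 = 0)
j(z) = -16 - 4*z (j(z) = -16 + 2*(z + z*(-3)) = -16 + 2*(z - 3*z) = -16 + 2*(-2*z) = -16 - 4*z)
u(N, O) = 1 + 4*N (u(N, O) = 4 + ((2*2)*N - 3) = 4 + (4*N - 3) = 4 + (-3 + 4*N) = 1 + 4*N)
11*u(V, j(-3)) + 6 = 11*(1 + 4*0) + 6 = 11*(1 + 0) + 6 = 11*1 + 6 = 11 + 6 = 17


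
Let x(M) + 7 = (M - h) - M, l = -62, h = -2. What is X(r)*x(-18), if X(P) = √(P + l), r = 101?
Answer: -5*√39 ≈ -31.225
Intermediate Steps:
x(M) = -5 (x(M) = -7 + ((M - 1*(-2)) - M) = -7 + ((M + 2) - M) = -7 + ((2 + M) - M) = -7 + 2 = -5)
X(P) = √(-62 + P) (X(P) = √(P - 62) = √(-62 + P))
X(r)*x(-18) = √(-62 + 101)*(-5) = √39*(-5) = -5*√39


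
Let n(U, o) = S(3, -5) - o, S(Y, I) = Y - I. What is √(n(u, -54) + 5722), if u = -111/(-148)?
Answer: 2*√1446 ≈ 76.053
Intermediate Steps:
u = ¾ (u = -111*(-1/148) = ¾ ≈ 0.75000)
n(U, o) = 8 - o (n(U, o) = (3 - 1*(-5)) - o = (3 + 5) - o = 8 - o)
√(n(u, -54) + 5722) = √((8 - 1*(-54)) + 5722) = √((8 + 54) + 5722) = √(62 + 5722) = √5784 = 2*√1446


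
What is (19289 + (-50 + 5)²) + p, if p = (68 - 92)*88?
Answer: 19202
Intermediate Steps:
p = -2112 (p = -24*88 = -2112)
(19289 + (-50 + 5)²) + p = (19289 + (-50 + 5)²) - 2112 = (19289 + (-45)²) - 2112 = (19289 + 2025) - 2112 = 21314 - 2112 = 19202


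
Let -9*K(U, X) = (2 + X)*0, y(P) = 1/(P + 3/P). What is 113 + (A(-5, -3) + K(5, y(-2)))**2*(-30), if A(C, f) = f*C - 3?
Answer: -4207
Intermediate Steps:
K(U, X) = 0 (K(U, X) = -(2 + X)*0/9 = -1/9*0 = 0)
A(C, f) = -3 + C*f (A(C, f) = C*f - 3 = -3 + C*f)
113 + (A(-5, -3) + K(5, y(-2)))**2*(-30) = 113 + ((-3 - 5*(-3)) + 0)**2*(-30) = 113 + ((-3 + 15) + 0)**2*(-30) = 113 + (12 + 0)**2*(-30) = 113 + 12**2*(-30) = 113 + 144*(-30) = 113 - 4320 = -4207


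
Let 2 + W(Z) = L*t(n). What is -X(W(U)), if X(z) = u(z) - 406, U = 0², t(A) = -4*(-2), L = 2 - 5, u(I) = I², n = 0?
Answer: -270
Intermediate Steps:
L = -3
t(A) = 8
U = 0
W(Z) = -26 (W(Z) = -2 - 3*8 = -2 - 24 = -26)
X(z) = -406 + z² (X(z) = z² - 406 = -406 + z²)
-X(W(U)) = -(-406 + (-26)²) = -(-406 + 676) = -1*270 = -270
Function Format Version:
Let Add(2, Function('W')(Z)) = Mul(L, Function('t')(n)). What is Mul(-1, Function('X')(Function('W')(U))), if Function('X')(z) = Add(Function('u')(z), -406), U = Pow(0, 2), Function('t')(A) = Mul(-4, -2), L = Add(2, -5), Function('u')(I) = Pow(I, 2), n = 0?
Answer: -270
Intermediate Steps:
L = -3
Function('t')(A) = 8
U = 0
Function('W')(Z) = -26 (Function('W')(Z) = Add(-2, Mul(-3, 8)) = Add(-2, -24) = -26)
Function('X')(z) = Add(-406, Pow(z, 2)) (Function('X')(z) = Add(Pow(z, 2), -406) = Add(-406, Pow(z, 2)))
Mul(-1, Function('X')(Function('W')(U))) = Mul(-1, Add(-406, Pow(-26, 2))) = Mul(-1, Add(-406, 676)) = Mul(-1, 270) = -270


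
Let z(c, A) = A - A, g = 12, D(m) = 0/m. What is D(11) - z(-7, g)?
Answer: 0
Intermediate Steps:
D(m) = 0
z(c, A) = 0
D(11) - z(-7, g) = 0 - 1*0 = 0 + 0 = 0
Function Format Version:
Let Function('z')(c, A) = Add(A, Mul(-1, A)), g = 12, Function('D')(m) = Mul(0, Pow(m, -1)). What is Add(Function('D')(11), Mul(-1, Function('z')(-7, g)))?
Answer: 0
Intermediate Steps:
Function('D')(m) = 0
Function('z')(c, A) = 0
Add(Function('D')(11), Mul(-1, Function('z')(-7, g))) = Add(0, Mul(-1, 0)) = Add(0, 0) = 0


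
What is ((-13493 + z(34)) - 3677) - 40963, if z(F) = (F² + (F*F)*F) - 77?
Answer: -17750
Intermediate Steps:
z(F) = -77 + F² + F³ (z(F) = (F² + F²*F) - 77 = (F² + F³) - 77 = -77 + F² + F³)
((-13493 + z(34)) - 3677) - 40963 = ((-13493 + (-77 + 34² + 34³)) - 3677) - 40963 = ((-13493 + (-77 + 1156 + 39304)) - 3677) - 40963 = ((-13493 + 40383) - 3677) - 40963 = (26890 - 3677) - 40963 = 23213 - 40963 = -17750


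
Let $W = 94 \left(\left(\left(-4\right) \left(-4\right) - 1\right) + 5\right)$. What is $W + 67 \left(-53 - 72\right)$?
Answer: $-6495$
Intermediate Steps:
$W = 1880$ ($W = 94 \left(\left(16 - 1\right) + 5\right) = 94 \left(15 + 5\right) = 94 \cdot 20 = 1880$)
$W + 67 \left(-53 - 72\right) = 1880 + 67 \left(-53 - 72\right) = 1880 + 67 \left(-125\right) = 1880 - 8375 = -6495$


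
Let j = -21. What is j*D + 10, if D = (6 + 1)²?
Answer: -1019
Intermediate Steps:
D = 49 (D = 7² = 49)
j*D + 10 = -21*49 + 10 = -1029 + 10 = -1019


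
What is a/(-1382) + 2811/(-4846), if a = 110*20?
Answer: -7273001/3348586 ≈ -2.1720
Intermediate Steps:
a = 2200
a/(-1382) + 2811/(-4846) = 2200/(-1382) + 2811/(-4846) = 2200*(-1/1382) + 2811*(-1/4846) = -1100/691 - 2811/4846 = -7273001/3348586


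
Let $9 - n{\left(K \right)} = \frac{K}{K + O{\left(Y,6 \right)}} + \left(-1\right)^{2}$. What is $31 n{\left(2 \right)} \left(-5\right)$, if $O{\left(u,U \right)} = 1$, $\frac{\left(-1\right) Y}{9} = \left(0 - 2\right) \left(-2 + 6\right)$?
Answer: $- \frac{3410}{3} \approx -1136.7$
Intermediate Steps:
$Y = 72$ ($Y = - 9 \left(0 - 2\right) \left(-2 + 6\right) = - 9 \left(\left(-2\right) 4\right) = \left(-9\right) \left(-8\right) = 72$)
$n{\left(K \right)} = 8 - \frac{K}{1 + K}$ ($n{\left(K \right)} = 9 - \left(\frac{K}{K + 1} + \left(-1\right)^{2}\right) = 9 - \left(\frac{K}{1 + K} + 1\right) = 9 - \left(1 + \frac{K}{1 + K}\right) = 8 - \frac{K}{1 + K}$)
$31 n{\left(2 \right)} \left(-5\right) = 31 \frac{8 + 7 \cdot 2}{1 + 2} \left(-5\right) = 31 \frac{8 + 14}{3} \left(-5\right) = 31 \cdot \frac{1}{3} \cdot 22 \left(-5\right) = 31 \cdot \frac{22}{3} \left(-5\right) = \frac{682}{3} \left(-5\right) = - \frac{3410}{3}$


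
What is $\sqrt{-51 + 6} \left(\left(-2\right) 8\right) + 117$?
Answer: $117 - 48 i \sqrt{5} \approx 117.0 - 107.33 i$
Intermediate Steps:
$\sqrt{-51 + 6} \left(\left(-2\right) 8\right) + 117 = \sqrt{-45} \left(-16\right) + 117 = 3 i \sqrt{5} \left(-16\right) + 117 = - 48 i \sqrt{5} + 117 = 117 - 48 i \sqrt{5}$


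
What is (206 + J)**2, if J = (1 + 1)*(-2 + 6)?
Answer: 45796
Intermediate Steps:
J = 8 (J = 2*4 = 8)
(206 + J)**2 = (206 + 8)**2 = 214**2 = 45796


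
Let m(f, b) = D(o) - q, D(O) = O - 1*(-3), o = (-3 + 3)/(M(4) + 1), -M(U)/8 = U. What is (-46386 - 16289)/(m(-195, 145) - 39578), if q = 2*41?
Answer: 62675/39657 ≈ 1.5804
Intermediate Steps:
M(U) = -8*U
q = 82
o = 0 (o = (-3 + 3)/(-8*4 + 1) = 0/(-32 + 1) = 0/(-31) = 0*(-1/31) = 0)
D(O) = 3 + O (D(O) = O + 3 = 3 + O)
m(f, b) = -79 (m(f, b) = (3 + 0) - 1*82 = 3 - 82 = -79)
(-46386 - 16289)/(m(-195, 145) - 39578) = (-46386 - 16289)/(-79 - 39578) = -62675/(-39657) = -62675*(-1/39657) = 62675/39657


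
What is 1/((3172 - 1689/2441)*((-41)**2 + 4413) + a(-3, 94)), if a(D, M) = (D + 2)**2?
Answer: 2441/47174649763 ≈ 5.1744e-8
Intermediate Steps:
a(D, M) = (2 + D)**2
1/((3172 - 1689/2441)*((-41)**2 + 4413) + a(-3, 94)) = 1/((3172 - 1689/2441)*((-41)**2 + 4413) + (2 - 3)**2) = 1/((3172 - 1689*1/2441)*(1681 + 4413) + (-1)**2) = 1/((3172 - 1689/2441)*6094 + 1) = 1/((7741163/2441)*6094 + 1) = 1/(47174647322/2441 + 1) = 1/(47174649763/2441) = 2441/47174649763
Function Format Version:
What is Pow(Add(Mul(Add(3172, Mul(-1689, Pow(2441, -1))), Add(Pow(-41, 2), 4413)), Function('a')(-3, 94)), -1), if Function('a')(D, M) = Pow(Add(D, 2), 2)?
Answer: Rational(2441, 47174649763) ≈ 5.1744e-8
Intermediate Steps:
Function('a')(D, M) = Pow(Add(2, D), 2)
Pow(Add(Mul(Add(3172, Mul(-1689, Pow(2441, -1))), Add(Pow(-41, 2), 4413)), Function('a')(-3, 94)), -1) = Pow(Add(Mul(Add(3172, Mul(-1689, Pow(2441, -1))), Add(Pow(-41, 2), 4413)), Pow(Add(2, -3), 2)), -1) = Pow(Add(Mul(Add(3172, Mul(-1689, Rational(1, 2441))), Add(1681, 4413)), Pow(-1, 2)), -1) = Pow(Add(Mul(Add(3172, Rational(-1689, 2441)), 6094), 1), -1) = Pow(Add(Mul(Rational(7741163, 2441), 6094), 1), -1) = Pow(Add(Rational(47174647322, 2441), 1), -1) = Pow(Rational(47174649763, 2441), -1) = Rational(2441, 47174649763)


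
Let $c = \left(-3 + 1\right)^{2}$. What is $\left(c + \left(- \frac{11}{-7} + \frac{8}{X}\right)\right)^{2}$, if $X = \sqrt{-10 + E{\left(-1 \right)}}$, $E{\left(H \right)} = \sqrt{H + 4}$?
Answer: $\left(\frac{39}{7} - \frac{8 i}{\sqrt{10 - \sqrt{3}}}\right)^{2} \approx 23.3 - 31.002 i$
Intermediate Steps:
$E{\left(H \right)} = \sqrt{4 + H}$
$X = \sqrt{-10 + \sqrt{3}}$ ($X = \sqrt{-10 + \sqrt{4 - 1}} = \sqrt{-10 + \sqrt{3}} \approx 2.8754 i$)
$c = 4$ ($c = \left(-2\right)^{2} = 4$)
$\left(c + \left(- \frac{11}{-7} + \frac{8}{X}\right)\right)^{2} = \left(4 + \left(- \frac{11}{-7} + \frac{8}{\sqrt{-10 + \sqrt{3}}}\right)\right)^{2} = \left(4 + \left(\left(-11\right) \left(- \frac{1}{7}\right) + \frac{8}{\sqrt{-10 + \sqrt{3}}}\right)\right)^{2} = \left(4 + \left(\frac{11}{7} + \frac{8}{\sqrt{-10 + \sqrt{3}}}\right)\right)^{2} = \left(\frac{39}{7} + \frac{8}{\sqrt{-10 + \sqrt{3}}}\right)^{2}$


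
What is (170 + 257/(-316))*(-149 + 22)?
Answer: -6789801/316 ≈ -21487.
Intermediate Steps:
(170 + 257/(-316))*(-149 + 22) = (170 + 257*(-1/316))*(-127) = (170 - 257/316)*(-127) = (53463/316)*(-127) = -6789801/316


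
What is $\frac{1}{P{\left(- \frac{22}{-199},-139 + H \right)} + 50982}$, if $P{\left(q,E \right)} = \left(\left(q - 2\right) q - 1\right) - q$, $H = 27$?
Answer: $\frac{39601}{2018885931} \approx 1.9615 \cdot 10^{-5}$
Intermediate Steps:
$P{\left(q,E \right)} = -1 - q + q \left(-2 + q\right)$ ($P{\left(q,E \right)} = \left(\left(-2 + q\right) q - 1\right) - q = \left(q \left(-2 + q\right) - 1\right) - q = \left(-1 + q \left(-2 + q\right)\right) - q = -1 - q + q \left(-2 + q\right)$)
$\frac{1}{P{\left(- \frac{22}{-199},-139 + H \right)} + 50982} = \frac{1}{\left(-1 + \left(- \frac{22}{-199}\right)^{2} - 3 \left(- \frac{22}{-199}\right)\right) + 50982} = \frac{1}{\left(-1 + \left(\left(-22\right) \left(- \frac{1}{199}\right)\right)^{2} - 3 \left(\left(-22\right) \left(- \frac{1}{199}\right)\right)\right) + 50982} = \frac{1}{\left(-1 + \left(\frac{22}{199}\right)^{2} - \frac{66}{199}\right) + 50982} = \frac{1}{\left(-1 + \frac{484}{39601} - \frac{66}{199}\right) + 50982} = \frac{1}{- \frac{52251}{39601} + 50982} = \frac{1}{\frac{2018885931}{39601}} = \frac{39601}{2018885931}$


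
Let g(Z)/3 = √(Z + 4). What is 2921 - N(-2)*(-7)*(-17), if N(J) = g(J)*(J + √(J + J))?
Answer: 2921 + 714*√2*(1 - I) ≈ 3930.8 - 1009.7*I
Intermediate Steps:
g(Z) = 3*√(4 + Z) (g(Z) = 3*√(Z + 4) = 3*√(4 + Z))
N(J) = 3*√(4 + J)*(J + √2*√J) (N(J) = (3*√(4 + J))*(J + √(J + J)) = (3*√(4 + J))*(J + √(2*J)) = (3*√(4 + J))*(J + √2*√J) = 3*√(4 + J)*(J + √2*√J))
2921 - N(-2)*(-7)*(-17) = 2921 - (3*√(4 - 2)*(-2 + √2*√(-2)))*(-7)*(-17) = 2921 - (3*√2*(-2 + √2*(I*√2)))*(-7)*(-17) = 2921 - (3*√2*(-2 + 2*I))*(-7)*(-17) = 2921 - (-21*√2*(-2 + 2*I))*(-17) = 2921 - 357*√2*(-2 + 2*I)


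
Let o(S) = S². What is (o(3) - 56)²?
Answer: 2209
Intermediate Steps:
(o(3) - 56)² = (3² - 56)² = (9 - 56)² = (-47)² = 2209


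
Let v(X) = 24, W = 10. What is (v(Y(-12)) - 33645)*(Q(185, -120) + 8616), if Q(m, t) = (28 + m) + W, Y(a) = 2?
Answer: -297176019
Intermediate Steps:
Q(m, t) = 38 + m (Q(m, t) = (28 + m) + 10 = 38 + m)
(v(Y(-12)) - 33645)*(Q(185, -120) + 8616) = (24 - 33645)*((38 + 185) + 8616) = -33621*(223 + 8616) = -33621*8839 = -297176019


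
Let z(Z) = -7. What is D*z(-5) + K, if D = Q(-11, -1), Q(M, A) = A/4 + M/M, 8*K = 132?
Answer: 45/4 ≈ 11.250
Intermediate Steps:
K = 33/2 (K = (1/8)*132 = 33/2 ≈ 16.500)
Q(M, A) = 1 + A/4 (Q(M, A) = A*(1/4) + 1 = A/4 + 1 = 1 + A/4)
D = 3/4 (D = 1 + (1/4)*(-1) = 1 - 1/4 = 3/4 ≈ 0.75000)
D*z(-5) + K = (3/4)*(-7) + 33/2 = -21/4 + 33/2 = 45/4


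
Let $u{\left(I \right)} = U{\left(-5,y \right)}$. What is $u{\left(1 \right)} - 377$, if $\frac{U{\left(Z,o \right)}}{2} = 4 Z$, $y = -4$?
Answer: $-417$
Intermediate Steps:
$U{\left(Z,o \right)} = 8 Z$ ($U{\left(Z,o \right)} = 2 \cdot 4 Z = 8 Z$)
$u{\left(I \right)} = -40$ ($u{\left(I \right)} = 8 \left(-5\right) = -40$)
$u{\left(1 \right)} - 377 = -40 - 377 = -417$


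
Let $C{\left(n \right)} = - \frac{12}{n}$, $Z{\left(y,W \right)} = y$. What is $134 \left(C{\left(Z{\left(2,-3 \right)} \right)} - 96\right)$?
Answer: $-13668$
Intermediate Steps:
$134 \left(C{\left(Z{\left(2,-3 \right)} \right)} - 96\right) = 134 \left(- \frac{12}{2} - 96\right) = 134 \left(\left(-12\right) \frac{1}{2} - 96\right) = 134 \left(-6 - 96\right) = 134 \left(-102\right) = -13668$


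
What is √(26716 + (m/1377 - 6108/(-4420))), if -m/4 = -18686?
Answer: √2647798377835/9945 ≈ 163.62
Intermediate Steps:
m = 74744 (m = -4*(-18686) = 74744)
√(26716 + (m/1377 - 6108/(-4420))) = √(26716 + (74744/1377 - 6108/(-4420))) = √(26716 + (74744*(1/1377) - 6108*(-1/4420))) = √(26716 + (74744/1377 + 1527/1105)) = √(26716 + 4982047/89505) = √(2396197627/89505) = √2647798377835/9945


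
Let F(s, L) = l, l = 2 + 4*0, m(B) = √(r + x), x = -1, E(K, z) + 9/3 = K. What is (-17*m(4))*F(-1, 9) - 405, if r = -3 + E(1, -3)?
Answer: -405 - 34*I*√6 ≈ -405.0 - 83.283*I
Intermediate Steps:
E(K, z) = -3 + K
r = -5 (r = -3 + (-3 + 1) = -3 - 2 = -5)
m(B) = I*√6 (m(B) = √(-5 - 1) = √(-6) = I*√6)
l = 2 (l = 2 + 0 = 2)
F(s, L) = 2
(-17*m(4))*F(-1, 9) - 405 = -17*I*√6*2 - 405 = -34*I*√6 - 405 = -405 - 34*I*√6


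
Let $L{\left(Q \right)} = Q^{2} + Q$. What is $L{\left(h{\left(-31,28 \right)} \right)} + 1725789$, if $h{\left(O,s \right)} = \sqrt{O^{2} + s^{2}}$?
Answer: $1727534 + \sqrt{1745} \approx 1.7276 \cdot 10^{6}$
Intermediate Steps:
$L{\left(Q \right)} = Q + Q^{2}$
$L{\left(h{\left(-31,28 \right)} \right)} + 1725789 = \sqrt{\left(-31\right)^{2} + 28^{2}} \left(1 + \sqrt{\left(-31\right)^{2} + 28^{2}}\right) + 1725789 = \sqrt{961 + 784} \left(1 + \sqrt{961 + 784}\right) + 1725789 = \sqrt{1745} \left(1 + \sqrt{1745}\right) + 1725789 = 1725789 + \sqrt{1745} \left(1 + \sqrt{1745}\right)$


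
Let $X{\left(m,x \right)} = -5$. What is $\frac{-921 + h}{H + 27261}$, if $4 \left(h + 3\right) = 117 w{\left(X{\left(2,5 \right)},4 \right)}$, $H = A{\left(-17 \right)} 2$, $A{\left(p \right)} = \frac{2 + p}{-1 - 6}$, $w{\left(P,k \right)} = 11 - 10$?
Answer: $- \frac{8351}{254476} \approx -0.032816$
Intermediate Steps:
$w{\left(P,k \right)} = 1$ ($w{\left(P,k \right)} = 11 - 10 = 1$)
$A{\left(p \right)} = - \frac{2}{7} - \frac{p}{7}$ ($A{\left(p \right)} = \frac{2 + p}{-7} = \left(2 + p\right) \left(- \frac{1}{7}\right) = - \frac{2}{7} - \frac{p}{7}$)
$H = \frac{30}{7}$ ($H = \left(- \frac{2}{7} - - \frac{17}{7}\right) 2 = \left(- \frac{2}{7} + \frac{17}{7}\right) 2 = \frac{15}{7} \cdot 2 = \frac{30}{7} \approx 4.2857$)
$h = \frac{105}{4}$ ($h = -3 + \frac{117 \cdot 1}{4} = -3 + \frac{1}{4} \cdot 117 = -3 + \frac{117}{4} = \frac{105}{4} \approx 26.25$)
$\frac{-921 + h}{H + 27261} = \frac{-921 + \frac{105}{4}}{\frac{30}{7} + 27261} = - \frac{3579}{4 \cdot \frac{190857}{7}} = \left(- \frac{3579}{4}\right) \frac{7}{190857} = - \frac{8351}{254476}$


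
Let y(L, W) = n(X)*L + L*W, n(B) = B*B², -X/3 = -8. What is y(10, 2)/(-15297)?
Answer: -138260/15297 ≈ -9.0384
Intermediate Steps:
X = 24 (X = -3*(-8) = 24)
n(B) = B³
y(L, W) = 13824*L + L*W (y(L, W) = 24³*L + L*W = 13824*L + L*W)
y(10, 2)/(-15297) = (10*(13824 + 2))/(-15297) = (10*13826)*(-1/15297) = 138260*(-1/15297) = -138260/15297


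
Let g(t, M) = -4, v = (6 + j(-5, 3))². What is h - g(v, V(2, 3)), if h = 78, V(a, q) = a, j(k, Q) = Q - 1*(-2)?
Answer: 82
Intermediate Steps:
j(k, Q) = 2 + Q (j(k, Q) = Q + 2 = 2 + Q)
v = 121 (v = (6 + (2 + 3))² = (6 + 5)² = 11² = 121)
h - g(v, V(2, 3)) = 78 - 1*(-4) = 78 + 4 = 82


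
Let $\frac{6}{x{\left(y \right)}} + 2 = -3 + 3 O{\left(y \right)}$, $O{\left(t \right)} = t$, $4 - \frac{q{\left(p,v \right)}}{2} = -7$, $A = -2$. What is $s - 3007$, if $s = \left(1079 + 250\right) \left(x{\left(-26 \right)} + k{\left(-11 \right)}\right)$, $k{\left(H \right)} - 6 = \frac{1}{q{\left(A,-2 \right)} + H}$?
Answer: $\frac{4557464}{913} \approx 4991.7$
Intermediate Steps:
$q{\left(p,v \right)} = 22$ ($q{\left(p,v \right)} = 8 - -14 = 8 + 14 = 22$)
$x{\left(y \right)} = \frac{6}{-5 + 3 y}$ ($x{\left(y \right)} = \frac{6}{-2 + \left(-3 + 3 y\right)} = \frac{6}{-5 + 3 y}$)
$k{\left(H \right)} = 6 + \frac{1}{22 + H}$
$s = \frac{7302855}{913}$ ($s = \left(1079 + 250\right) \left(\frac{6}{-5 + 3 \left(-26\right)} + \frac{133 + 6 \left(-11\right)}{22 - 11}\right) = 1329 \left(\frac{6}{-5 - 78} + \frac{133 - 66}{11}\right) = 1329 \left(\frac{6}{-83} + \frac{1}{11} \cdot 67\right) = 1329 \left(6 \left(- \frac{1}{83}\right) + \frac{67}{11}\right) = 1329 \left(- \frac{6}{83} + \frac{67}{11}\right) = 1329 \cdot \frac{5495}{913} = \frac{7302855}{913} \approx 7998.7$)
$s - 3007 = \frac{7302855}{913} - 3007 = \frac{4557464}{913}$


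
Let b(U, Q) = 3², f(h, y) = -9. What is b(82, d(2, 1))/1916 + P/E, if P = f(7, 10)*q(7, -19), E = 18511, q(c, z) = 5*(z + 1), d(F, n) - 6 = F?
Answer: 1718559/35467076 ≈ 0.048455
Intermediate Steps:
d(F, n) = 6 + F
q(c, z) = 5 + 5*z (q(c, z) = 5*(1 + z) = 5 + 5*z)
b(U, Q) = 9
P = 810 (P = -9*(5 + 5*(-19)) = -9*(5 - 95) = -9*(-90) = 810)
b(82, d(2, 1))/1916 + P/E = 9/1916 + 810/18511 = 1718559/35467076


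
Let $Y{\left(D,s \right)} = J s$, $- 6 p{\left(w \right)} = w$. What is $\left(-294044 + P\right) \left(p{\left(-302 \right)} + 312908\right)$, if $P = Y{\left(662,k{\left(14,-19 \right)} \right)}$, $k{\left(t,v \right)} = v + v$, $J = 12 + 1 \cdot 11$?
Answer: $-92297045750$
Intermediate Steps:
$p{\left(w \right)} = - \frac{w}{6}$
$J = 23$ ($J = 12 + 11 = 23$)
$k{\left(t,v \right)} = 2 v$
$Y{\left(D,s \right)} = 23 s$
$P = -874$ ($P = 23 \cdot 2 \left(-19\right) = 23 \left(-38\right) = -874$)
$\left(-294044 + P\right) \left(p{\left(-302 \right)} + 312908\right) = \left(-294044 - 874\right) \left(\left(- \frac{1}{6}\right) \left(-302\right) + 312908\right) = - 294918 \left(\frac{151}{3} + 312908\right) = \left(-294918\right) \frac{938875}{3} = -92297045750$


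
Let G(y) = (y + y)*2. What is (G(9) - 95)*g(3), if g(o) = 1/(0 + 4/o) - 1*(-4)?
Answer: -1121/4 ≈ -280.25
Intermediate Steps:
G(y) = 4*y (G(y) = (2*y)*2 = 4*y)
g(o) = 4 + o/4 (g(o) = 1/(4/o) + 4 = o/4 + 4 = 4 + o/4)
(G(9) - 95)*g(3) = (4*9 - 95)*(4 + (¼)*3) = (36 - 95)*(4 + ¾) = -59*19/4 = -1121/4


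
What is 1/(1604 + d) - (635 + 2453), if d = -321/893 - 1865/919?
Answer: -4058833720645/1314389424 ≈ -3088.0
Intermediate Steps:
d = -1960444/820667 (d = -321*1/893 - 1865*1/919 = -321/893 - 1865/919 = -1960444/820667 ≈ -2.3888)
1/(1604 + d) - (635 + 2453) = 1/(1604 - 1960444/820667) - (635 + 2453) = 1/(1314389424/820667) - 1*3088 = 820667/1314389424 - 3088 = -4058833720645/1314389424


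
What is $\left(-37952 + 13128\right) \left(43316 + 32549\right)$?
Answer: $-1883272760$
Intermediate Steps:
$\left(-37952 + 13128\right) \left(43316 + 32549\right) = \left(-24824\right) 75865 = -1883272760$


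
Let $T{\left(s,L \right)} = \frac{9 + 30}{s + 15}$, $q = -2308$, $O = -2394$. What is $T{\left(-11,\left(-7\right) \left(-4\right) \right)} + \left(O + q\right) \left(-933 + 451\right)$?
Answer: $\frac{9065495}{4} \approx 2.2664 \cdot 10^{6}$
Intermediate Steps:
$T{\left(s,L \right)} = \frac{39}{15 + s}$
$T{\left(-11,\left(-7\right) \left(-4\right) \right)} + \left(O + q\right) \left(-933 + 451\right) = \frac{39}{15 - 11} + \left(-2394 - 2308\right) \left(-933 + 451\right) = \frac{39}{4} - -2266364 = 39 \cdot \frac{1}{4} + 2266364 = \frac{39}{4} + 2266364 = \frac{9065495}{4}$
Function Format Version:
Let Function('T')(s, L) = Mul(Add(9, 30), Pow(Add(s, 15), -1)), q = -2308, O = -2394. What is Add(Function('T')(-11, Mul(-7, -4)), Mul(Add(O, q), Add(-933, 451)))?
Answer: Rational(9065495, 4) ≈ 2.2664e+6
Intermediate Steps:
Function('T')(s, L) = Mul(39, Pow(Add(15, s), -1))
Add(Function('T')(-11, Mul(-7, -4)), Mul(Add(O, q), Add(-933, 451))) = Add(Mul(39, Pow(Add(15, -11), -1)), Mul(Add(-2394, -2308), Add(-933, 451))) = Add(Mul(39, Pow(4, -1)), Mul(-4702, -482)) = Add(Mul(39, Rational(1, 4)), 2266364) = Add(Rational(39, 4), 2266364) = Rational(9065495, 4)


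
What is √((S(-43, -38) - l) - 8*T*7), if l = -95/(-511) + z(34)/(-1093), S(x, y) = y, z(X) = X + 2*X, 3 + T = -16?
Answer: √320029705108855/558523 ≈ 32.030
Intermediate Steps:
T = -19 (T = -3 - 16 = -19)
z(X) = 3*X
l = 51713/558523 (l = -95/(-511) + (3*34)/(-1093) = -95*(-1/511) + 102*(-1/1093) = 95/511 - 102/1093 = 51713/558523 ≈ 0.092589)
√((S(-43, -38) - l) - 8*T*7) = √((-38 - 1*51713/558523) - 8*(-19)*7) = √((-38 - 51713/558523) + 152*7) = √(-21275587/558523 + 1064) = √(572992885/558523) = √320029705108855/558523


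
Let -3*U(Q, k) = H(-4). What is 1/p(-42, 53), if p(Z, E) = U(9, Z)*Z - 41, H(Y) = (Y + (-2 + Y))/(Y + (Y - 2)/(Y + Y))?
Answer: 13/27 ≈ 0.48148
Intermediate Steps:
H(Y) = (-2 + 2*Y)/(Y + (-2 + Y)/(2*Y)) (H(Y) = (-2 + 2*Y)/(Y + (-2 + Y)/((2*Y))) = (-2 + 2*Y)/(Y + (-2 + Y)*(1/(2*Y))) = (-2 + 2*Y)/(Y + (-2 + Y)/(2*Y)))
U(Q, k) = -40/39 (U(Q, k) = -4*(-4)*(-1 - 4)/(3*(-2 - 4 + 2*(-4)²)) = -4*(-4)*(-5)/(3*(-2 - 4 + 2*16)) = -4*(-4)*(-5)/(3*(-2 - 4 + 32)) = -4*(-4)*(-5)/(3*26) = -⅓*40/13 = -40/39)
p(Z, E) = -41 - 40*Z/39 (p(Z, E) = -40*Z/39 - 41 = -41 - 40*Z/39)
1/p(-42, 53) = 1/(-41 - 40/39*(-42)) = 1/(-41 + 560/13) = 1/(27/13) = 13/27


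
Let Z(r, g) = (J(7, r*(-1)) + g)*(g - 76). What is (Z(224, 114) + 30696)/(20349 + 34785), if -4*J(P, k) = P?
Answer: 69923/110268 ≈ 0.63412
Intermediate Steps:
J(P, k) = -P/4
Z(r, g) = (-76 + g)*(-7/4 + g) (Z(r, g) = (-¼*7 + g)*(g - 76) = (-7/4 + g)*(-76 + g) = (-76 + g)*(-7/4 + g))
(Z(224, 114) + 30696)/(20349 + 34785) = ((133 + 114² - 311/4*114) + 30696)/(20349 + 34785) = ((133 + 12996 - 17727/2) + 30696)/55134 = (8531/2 + 30696)*(1/55134) = (69923/2)*(1/55134) = 69923/110268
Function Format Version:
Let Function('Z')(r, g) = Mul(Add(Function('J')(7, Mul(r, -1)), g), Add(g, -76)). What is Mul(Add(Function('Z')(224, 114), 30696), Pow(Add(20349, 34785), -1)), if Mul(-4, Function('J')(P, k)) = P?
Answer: Rational(69923, 110268) ≈ 0.63412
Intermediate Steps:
Function('J')(P, k) = Mul(Rational(-1, 4), P)
Function('Z')(r, g) = Mul(Add(-76, g), Add(Rational(-7, 4), g)) (Function('Z')(r, g) = Mul(Add(Mul(Rational(-1, 4), 7), g), Add(g, -76)) = Mul(Add(Rational(-7, 4), g), Add(-76, g)) = Mul(Add(-76, g), Add(Rational(-7, 4), g)))
Mul(Add(Function('Z')(224, 114), 30696), Pow(Add(20349, 34785), -1)) = Mul(Add(Add(133, Pow(114, 2), Mul(Rational(-311, 4), 114)), 30696), Pow(Add(20349, 34785), -1)) = Mul(Add(Add(133, 12996, Rational(-17727, 2)), 30696), Pow(55134, -1)) = Mul(Add(Rational(8531, 2), 30696), Rational(1, 55134)) = Mul(Rational(69923, 2), Rational(1, 55134)) = Rational(69923, 110268)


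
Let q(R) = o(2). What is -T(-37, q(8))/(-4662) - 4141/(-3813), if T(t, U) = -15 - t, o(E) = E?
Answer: 78818/72261 ≈ 1.0907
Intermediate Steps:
q(R) = 2
-T(-37, q(8))/(-4662) - 4141/(-3813) = -(-15 - 1*(-37))/(-4662) - 4141/(-3813) = -(-15 + 37)*(-1/4662) - 4141*(-1/3813) = -1*22*(-1/4662) + 101/93 = -22*(-1/4662) + 101/93 = 11/2331 + 101/93 = 78818/72261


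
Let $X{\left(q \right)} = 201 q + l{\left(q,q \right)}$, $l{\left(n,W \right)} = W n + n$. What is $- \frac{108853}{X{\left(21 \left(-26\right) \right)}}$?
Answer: $- \frac{108853}{187824} \approx -0.57955$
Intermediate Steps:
$l{\left(n,W \right)} = n + W n$
$X{\left(q \right)} = 201 q + q \left(1 + q\right)$
$- \frac{108853}{X{\left(21 \left(-26\right) \right)}} = - \frac{108853}{21 \left(-26\right) \left(202 + 21 \left(-26\right)\right)} = - \frac{108853}{\left(-546\right) \left(202 - 546\right)} = - \frac{108853}{\left(-546\right) \left(-344\right)} = - \frac{108853}{187824}$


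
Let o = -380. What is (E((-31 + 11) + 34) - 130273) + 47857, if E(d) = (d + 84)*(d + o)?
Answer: -118284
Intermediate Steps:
E(d) = (-380 + d)*(84 + d) (E(d) = (d + 84)*(d - 380) = (84 + d)*(-380 + d) = (-380 + d)*(84 + d))
(E((-31 + 11) + 34) - 130273) + 47857 = ((-31920 + ((-31 + 11) + 34)**2 - 296*((-31 + 11) + 34)) - 130273) + 47857 = ((-31920 + (-20 + 34)**2 - 296*(-20 + 34)) - 130273) + 47857 = ((-31920 + 14**2 - 296*14) - 130273) + 47857 = ((-31920 + 196 - 4144) - 130273) + 47857 = (-35868 - 130273) + 47857 = -166141 + 47857 = -118284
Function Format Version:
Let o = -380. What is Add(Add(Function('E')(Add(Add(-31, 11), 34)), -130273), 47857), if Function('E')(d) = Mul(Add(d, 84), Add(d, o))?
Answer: -118284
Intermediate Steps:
Function('E')(d) = Mul(Add(-380, d), Add(84, d)) (Function('E')(d) = Mul(Add(d, 84), Add(d, -380)) = Mul(Add(84, d), Add(-380, d)) = Mul(Add(-380, d), Add(84, d)))
Add(Add(Function('E')(Add(Add(-31, 11), 34)), -130273), 47857) = Add(Add(Add(-31920, Pow(Add(Add(-31, 11), 34), 2), Mul(-296, Add(Add(-31, 11), 34))), -130273), 47857) = Add(Add(Add(-31920, Pow(Add(-20, 34), 2), Mul(-296, Add(-20, 34))), -130273), 47857) = Add(Add(Add(-31920, Pow(14, 2), Mul(-296, 14)), -130273), 47857) = Add(Add(Add(-31920, 196, -4144), -130273), 47857) = Add(Add(-35868, -130273), 47857) = Add(-166141, 47857) = -118284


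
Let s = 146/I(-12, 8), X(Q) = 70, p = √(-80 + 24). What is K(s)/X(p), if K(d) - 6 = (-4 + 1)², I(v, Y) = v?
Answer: 3/14 ≈ 0.21429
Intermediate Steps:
p = 2*I*√14 (p = √(-56) = 2*I*√14 ≈ 7.4833*I)
s = -73/6 (s = 146/(-12) = 146*(-1/12) = -73/6 ≈ -12.167)
K(d) = 15 (K(d) = 6 + (-4 + 1)² = 6 + (-3)² = 6 + 9 = 15)
K(s)/X(p) = 15/70 = 15*(1/70) = 3/14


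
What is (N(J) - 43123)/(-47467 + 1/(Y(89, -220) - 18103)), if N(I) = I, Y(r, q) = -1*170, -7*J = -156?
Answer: 5513055465/6071551444 ≈ 0.90801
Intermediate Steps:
J = 156/7 (J = -1/7*(-156) = 156/7 ≈ 22.286)
Y(r, q) = -170
(N(J) - 43123)/(-47467 + 1/(Y(89, -220) - 18103)) = (156/7 - 43123)/(-47467 + 1/(-170 - 18103)) = -301705/(7*(-47467 + 1/(-18273))) = -301705/(7*(-47467 - 1/18273)) = -301705/(7*(-867364492/18273)) = -301705/7*(-18273/867364492) = 5513055465/6071551444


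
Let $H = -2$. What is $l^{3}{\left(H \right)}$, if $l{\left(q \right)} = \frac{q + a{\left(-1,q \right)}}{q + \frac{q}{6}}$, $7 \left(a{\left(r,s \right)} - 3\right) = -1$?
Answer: $- \frac{5832}{117649} \approx -0.049571$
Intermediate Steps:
$a{\left(r,s \right)} = \frac{20}{7}$ ($a{\left(r,s \right)} = 3 + \frac{1}{7} \left(-1\right) = 3 - \frac{1}{7} = \frac{20}{7}$)
$l{\left(q \right)} = \frac{6 \left(\frac{20}{7} + q\right)}{7 q}$ ($l{\left(q \right)} = \frac{q + \frac{20}{7}}{q + \frac{q}{6}} = \frac{\frac{20}{7} + q}{q + q \frac{1}{6}} = \frac{\frac{20}{7} + q}{q + \frac{q}{6}} = \frac{\frac{20}{7} + q}{\frac{7}{6} q} = \left(\frac{20}{7} + q\right) \frac{6}{7 q} = \frac{6 \left(\frac{20}{7} + q\right)}{7 q}$)
$l^{3}{\left(H \right)} = \left(\frac{6 \left(20 + 7 \left(-2\right)\right)}{49 \left(-2\right)}\right)^{3} = \left(\frac{6}{49} \left(- \frac{1}{2}\right) \left(20 - 14\right)\right)^{3} = \left(\frac{6}{49} \left(- \frac{1}{2}\right) 6\right)^{3} = \left(- \frac{18}{49}\right)^{3} = - \frac{5832}{117649}$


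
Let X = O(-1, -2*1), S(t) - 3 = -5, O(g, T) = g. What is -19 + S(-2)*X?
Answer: -17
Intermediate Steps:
S(t) = -2 (S(t) = 3 - 5 = -2)
X = -1
-19 + S(-2)*X = -19 - 2*(-1) = -19 + 2 = -17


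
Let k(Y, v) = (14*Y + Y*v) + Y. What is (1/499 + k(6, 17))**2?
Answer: 9179364481/249001 ≈ 36865.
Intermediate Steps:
k(Y, v) = 15*Y + Y*v
(1/499 + k(6, 17))**2 = (1/499 + 6*(15 + 17))**2 = (1/499 + 6*32)**2 = (1/499 + 192)**2 = (95809/499)**2 = 9179364481/249001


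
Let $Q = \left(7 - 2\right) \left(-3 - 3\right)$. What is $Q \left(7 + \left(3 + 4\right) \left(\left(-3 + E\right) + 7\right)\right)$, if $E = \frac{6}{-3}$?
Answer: $-630$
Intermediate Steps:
$E = -2$ ($E = 6 \left(- \frac{1}{3}\right) = -2$)
$Q = -30$ ($Q = 5 \left(-6\right) = -30$)
$Q \left(7 + \left(3 + 4\right) \left(\left(-3 + E\right) + 7\right)\right) = - 30 \left(7 + \left(3 + 4\right) \left(\left(-3 - 2\right) + 7\right)\right) = - 30 \left(7 + 7 \left(-5 + 7\right)\right) = - 30 \left(7 + 7 \cdot 2\right) = - 30 \left(7 + 14\right) = \left(-30\right) 21 = -630$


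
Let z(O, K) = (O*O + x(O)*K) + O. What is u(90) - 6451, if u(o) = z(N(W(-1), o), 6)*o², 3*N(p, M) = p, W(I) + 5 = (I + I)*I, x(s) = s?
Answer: -55051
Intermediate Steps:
W(I) = -5 + 2*I² (W(I) = -5 + (I + I)*I = -5 + (2*I)*I = -5 + 2*I²)
N(p, M) = p/3
z(O, K) = O + O² + K*O (z(O, K) = (O*O + O*K) + O = (O² + K*O) + O = O + O² + K*O)
u(o) = -6*o² (u(o) = (((-5 + 2*(-1)²)/3)*(1 + 6 + (-5 + 2*(-1)²)/3))*o² = (((-5 + 2*1)/3)*(1 + 6 + (-5 + 2*1)/3))*o² = (((-5 + 2)/3)*(1 + 6 + (-5 + 2)/3))*o² = (((⅓)*(-3))*(1 + 6 + (⅓)*(-3)))*o² = (-(1 + 6 - 1))*o² = (-1*6)*o² = -6*o²)
u(90) - 6451 = -6*90² - 6451 = -6*8100 - 6451 = -48600 - 6451 = -55051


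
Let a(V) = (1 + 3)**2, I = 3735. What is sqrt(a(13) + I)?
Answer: 11*sqrt(31) ≈ 61.245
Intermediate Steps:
a(V) = 16 (a(V) = 4**2 = 16)
sqrt(a(13) + I) = sqrt(16 + 3735) = sqrt(3751) = 11*sqrt(31)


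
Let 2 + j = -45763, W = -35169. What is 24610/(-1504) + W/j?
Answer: -178897079/11471760 ≈ -15.595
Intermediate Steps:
j = -45765 (j = -2 - 45763 = -45765)
24610/(-1504) + W/j = 24610/(-1504) - 35169/(-45765) = 24610*(-1/1504) - 35169*(-1/45765) = -12305/752 + 11723/15255 = -178897079/11471760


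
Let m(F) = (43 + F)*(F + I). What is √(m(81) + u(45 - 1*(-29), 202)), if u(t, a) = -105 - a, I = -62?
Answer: √2049 ≈ 45.266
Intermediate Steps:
m(F) = (-62 + F)*(43 + F) (m(F) = (43 + F)*(F - 62) = (43 + F)*(-62 + F) = (-62 + F)*(43 + F))
√(m(81) + u(45 - 1*(-29), 202)) = √((-2666 + 81² - 19*81) + (-105 - 1*202)) = √((-2666 + 6561 - 1539) + (-105 - 202)) = √(2356 - 307) = √2049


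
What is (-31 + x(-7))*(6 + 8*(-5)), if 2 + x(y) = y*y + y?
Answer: -306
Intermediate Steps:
x(y) = -2 + y + y**2 (x(y) = -2 + (y*y + y) = -2 + (y**2 + y) = -2 + (y + y**2) = -2 + y + y**2)
(-31 + x(-7))*(6 + 8*(-5)) = (-31 + (-2 - 7 + (-7)**2))*(6 + 8*(-5)) = (-31 + (-2 - 7 + 49))*(6 - 40) = (-31 + 40)*(-34) = 9*(-34) = -306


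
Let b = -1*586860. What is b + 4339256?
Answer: 3752396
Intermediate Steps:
b = -586860
b + 4339256 = -586860 + 4339256 = 3752396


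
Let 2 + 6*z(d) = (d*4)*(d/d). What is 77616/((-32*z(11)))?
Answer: -693/2 ≈ -346.50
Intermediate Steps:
z(d) = -⅓ + 2*d/3 (z(d) = -⅓ + ((d*4)*(d/d))/6 = -⅓ + ((4*d)*1)/6 = -⅓ + (4*d)/6 = -⅓ + 2*d/3)
77616/((-32*z(11))) = 77616/((-32*(-⅓ + (⅔)*11))) = 77616/((-32*(-⅓ + 22/3))) = 77616/((-32*7)) = 77616/(-224) = 77616*(-1/224) = -693/2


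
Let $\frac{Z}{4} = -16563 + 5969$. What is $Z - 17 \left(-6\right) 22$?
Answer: $-40132$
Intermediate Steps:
$Z = -42376$ ($Z = 4 \left(-16563 + 5969\right) = 4 \left(-10594\right) = -42376$)
$Z - 17 \left(-6\right) 22 = -42376 - 17 \left(-6\right) 22 = -42376 - \left(-102\right) 22 = -42376 - -2244 = -42376 + 2244 = -40132$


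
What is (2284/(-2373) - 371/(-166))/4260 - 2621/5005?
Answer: -125593342031/239966967240 ≈ -0.52338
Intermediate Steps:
(2284/(-2373) - 371/(-166))/4260 - 2621/5005 = (2284*(-1/2373) - 371*(-1/166))*(1/4260) - 2621*1/5005 = (-2284/2373 + 371/166)*(1/4260) - 2621/5005 = (501239/393918)*(1/4260) - 2621/5005 = 501239/1678090680 - 2621/5005 = -125593342031/239966967240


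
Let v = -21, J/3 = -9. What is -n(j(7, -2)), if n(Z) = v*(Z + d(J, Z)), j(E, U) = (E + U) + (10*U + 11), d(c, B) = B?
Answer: -168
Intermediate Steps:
J = -27 (J = 3*(-9) = -27)
j(E, U) = 11 + E + 11*U (j(E, U) = (E + U) + (11 + 10*U) = 11 + E + 11*U)
n(Z) = -42*Z (n(Z) = -21*(Z + Z) = -42*Z)
-n(j(7, -2)) = -(-42)*(11 + 7 + 11*(-2)) = -(-42)*(11 + 7 - 22) = -(-42)*(-4) = -1*168 = -168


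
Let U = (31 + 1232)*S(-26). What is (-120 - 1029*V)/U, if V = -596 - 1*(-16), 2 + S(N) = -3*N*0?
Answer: -99450/421 ≈ -236.22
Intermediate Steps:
S(N) = -2 (S(N) = -2 - 3*N*0 = -2 + 0 = -2)
V = -580 (V = -596 + 16 = -580)
U = -2526 (U = (31 + 1232)*(-2) = 1263*(-2) = -2526)
(-120 - 1029*V)/U = (-120 - 1029*(-580))/(-2526) = (-120 + 596820)*(-1/2526) = 596700*(-1/2526) = -99450/421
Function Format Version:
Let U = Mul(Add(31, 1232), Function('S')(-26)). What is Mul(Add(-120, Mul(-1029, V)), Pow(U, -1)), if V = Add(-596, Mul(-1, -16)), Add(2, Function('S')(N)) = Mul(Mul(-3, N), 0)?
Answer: Rational(-99450, 421) ≈ -236.22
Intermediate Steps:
Function('S')(N) = -2 (Function('S')(N) = Add(-2, Mul(Mul(-3, N), 0)) = Add(-2, 0) = -2)
V = -580 (V = Add(-596, 16) = -580)
U = -2526 (U = Mul(Add(31, 1232), -2) = Mul(1263, -2) = -2526)
Mul(Add(-120, Mul(-1029, V)), Pow(U, -1)) = Mul(Add(-120, Mul(-1029, -580)), Pow(-2526, -1)) = Mul(Add(-120, 596820), Rational(-1, 2526)) = Mul(596700, Rational(-1, 2526)) = Rational(-99450, 421)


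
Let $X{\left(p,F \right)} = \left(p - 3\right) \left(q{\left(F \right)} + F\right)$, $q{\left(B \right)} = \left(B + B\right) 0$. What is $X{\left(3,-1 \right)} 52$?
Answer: $0$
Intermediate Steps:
$q{\left(B \right)} = 0$ ($q{\left(B \right)} = 2 B 0 = 0$)
$X{\left(p,F \right)} = F \left(-3 + p\right)$ ($X{\left(p,F \right)} = \left(p - 3\right) \left(0 + F\right) = \left(-3 + p\right) F = F \left(-3 + p\right)$)
$X{\left(3,-1 \right)} 52 = - (-3 + 3) 52 = \left(-1\right) 0 \cdot 52 = 0 \cdot 52 = 0$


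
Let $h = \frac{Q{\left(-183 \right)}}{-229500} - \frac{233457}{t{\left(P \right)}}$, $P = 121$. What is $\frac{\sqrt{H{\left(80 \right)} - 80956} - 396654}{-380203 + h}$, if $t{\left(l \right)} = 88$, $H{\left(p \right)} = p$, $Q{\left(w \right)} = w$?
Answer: $\frac{667568682000}{644346512783} - \frac{3366000 i \sqrt{20219}}{644346512783} \approx 1.036 - 0.0007428 i$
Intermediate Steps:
$h = - \frac{4464863783}{1683000}$ ($h = - \frac{183}{-229500} - \frac{233457}{88} = \left(-183\right) \left(- \frac{1}{229500}\right) - \frac{233457}{88} = \frac{61}{76500} - \frac{233457}{88} = - \frac{4464863783}{1683000} \approx -2652.9$)
$\frac{\sqrt{H{\left(80 \right)} - 80956} - 396654}{-380203 + h} = \frac{\sqrt{80 - 80956} - 396654}{-380203 - \frac{4464863783}{1683000}} = \frac{\sqrt{-80876} - 396654}{- \frac{644346512783}{1683000}} = \left(2 i \sqrt{20219} - 396654\right) \left(- \frac{1683000}{644346512783}\right) = \left(-396654 + 2 i \sqrt{20219}\right) \left(- \frac{1683000}{644346512783}\right) = \frac{667568682000}{644346512783} - \frac{3366000 i \sqrt{20219}}{644346512783}$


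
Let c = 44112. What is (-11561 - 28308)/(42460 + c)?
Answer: -39869/86572 ≈ -0.46053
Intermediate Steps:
(-11561 - 28308)/(42460 + c) = (-11561 - 28308)/(42460 + 44112) = -39869/86572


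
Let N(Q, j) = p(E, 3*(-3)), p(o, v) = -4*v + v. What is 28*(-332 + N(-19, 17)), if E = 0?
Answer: -8540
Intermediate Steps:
p(o, v) = -3*v
N(Q, j) = 27 (N(Q, j) = -9*(-3) = -3*(-9) = 27)
28*(-332 + N(-19, 17)) = 28*(-332 + 27) = 28*(-305) = -8540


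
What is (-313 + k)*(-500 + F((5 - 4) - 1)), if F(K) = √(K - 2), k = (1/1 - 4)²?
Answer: 152000 - 304*I*√2 ≈ 1.52e+5 - 429.92*I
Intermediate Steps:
k = 9 (k = (1 - 4)² = (-3)² = 9)
F(K) = √(-2 + K)
(-313 + k)*(-500 + F((5 - 4) - 1)) = (-313 + 9)*(-500 + √(-2 + ((5 - 4) - 1))) = -304*(-500 + √(-2 + (1 - 1))) = -304*(-500 + √(-2 + 0)) = -304*(-500 + √(-2)) = -304*(-500 + I*√2) = 152000 - 304*I*√2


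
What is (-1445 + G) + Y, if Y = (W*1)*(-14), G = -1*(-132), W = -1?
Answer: -1299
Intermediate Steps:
G = 132
Y = 14 (Y = -1*1*(-14) = -1*(-14) = 14)
(-1445 + G) + Y = (-1445 + 132) + 14 = -1313 + 14 = -1299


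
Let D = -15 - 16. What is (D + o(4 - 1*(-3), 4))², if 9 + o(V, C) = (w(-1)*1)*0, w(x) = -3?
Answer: 1600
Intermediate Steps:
o(V, C) = -9 (o(V, C) = -9 - 3*1*0 = -9 - 3*0 = -9 + 0 = -9)
D = -31
(D + o(4 - 1*(-3), 4))² = (-31 - 9)² = (-40)² = 1600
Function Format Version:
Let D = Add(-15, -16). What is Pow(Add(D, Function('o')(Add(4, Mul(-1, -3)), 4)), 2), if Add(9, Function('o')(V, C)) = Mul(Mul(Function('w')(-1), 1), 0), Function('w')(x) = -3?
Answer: 1600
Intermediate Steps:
Function('o')(V, C) = -9 (Function('o')(V, C) = Add(-9, Mul(Mul(-3, 1), 0)) = Add(-9, Mul(-3, 0)) = Add(-9, 0) = -9)
D = -31
Pow(Add(D, Function('o')(Add(4, Mul(-1, -3)), 4)), 2) = Pow(Add(-31, -9), 2) = Pow(-40, 2) = 1600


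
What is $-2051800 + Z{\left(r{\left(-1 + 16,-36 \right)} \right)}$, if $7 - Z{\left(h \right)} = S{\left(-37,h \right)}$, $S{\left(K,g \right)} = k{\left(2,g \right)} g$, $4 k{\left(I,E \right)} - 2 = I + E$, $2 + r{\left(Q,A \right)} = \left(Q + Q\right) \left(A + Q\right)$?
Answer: $-2151017$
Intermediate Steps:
$r{\left(Q,A \right)} = -2 + 2 Q \left(A + Q\right)$ ($r{\left(Q,A \right)} = -2 + \left(Q + Q\right) \left(A + Q\right) = -2 + 2 Q \left(A + Q\right)$)
$k{\left(I,E \right)} = \frac{1}{2} + \frac{E}{4} + \frac{I}{4}$ ($k{\left(I,E \right)} = \frac{1}{2} + \frac{I + E}{4} = \frac{1}{2} + \frac{E + I}{4} = \frac{1}{2} + \left(\frac{E}{4} + \frac{I}{4}\right) = \frac{1}{2} + \frac{E}{4} + \frac{I}{4}$)
$S{\left(K,g \right)} = g \left(1 + \frac{g}{4}\right)$ ($S{\left(K,g \right)} = \left(\frac{1}{2} + \frac{g}{4} + \frac{1}{4} \cdot 2\right) g = \left(\frac{1}{2} + \frac{g}{4} + \frac{1}{2}\right) g = \left(1 + \frac{g}{4}\right) g = g \left(1 + \frac{g}{4}\right)$)
$Z{\left(h \right)} = 7 - \frac{h \left(4 + h\right)}{4}$
$-2051800 + Z{\left(r{\left(-1 + 16,-36 \right)} \right)} = -2051800 + \left(7 - \frac{\left(-2 + 2 \left(-1 + 16\right)^{2} + 2 \left(-36\right) \left(-1 + 16\right)\right) \left(4 + \left(-2 + 2 \left(-1 + 16\right)^{2} + 2 \left(-36\right) \left(-1 + 16\right)\right)\right)}{4}\right) = -2051800 + \left(7 - \frac{\left(-2 + 2 \cdot 15^{2} + 2 \left(-36\right) 15\right) \left(4 + \left(-2 + 2 \cdot 15^{2} + 2 \left(-36\right) 15\right)\right)}{4}\right) = -2051800 + \left(7 - \frac{\left(-2 + 2 \cdot 225 - 1080\right) \left(4 - 632\right)}{4}\right) = -2051800 + \left(7 - \frac{\left(-2 + 450 - 1080\right) \left(4 - 632\right)}{4}\right) = -2051800 + \left(7 - - 158 \left(4 - 632\right)\right) = -2051800 + \left(7 - \left(-158\right) \left(-628\right)\right) = -2051800 + \left(7 - 99224\right) = -2051800 - 99217 = -2151017$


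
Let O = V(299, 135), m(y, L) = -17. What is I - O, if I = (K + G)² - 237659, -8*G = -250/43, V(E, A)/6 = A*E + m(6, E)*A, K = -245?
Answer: -12023220911/29584 ≈ -4.0641e+5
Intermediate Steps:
V(E, A) = -102*A + 6*A*E (V(E, A) = 6*(A*E - 17*A) = 6*(-17*A + A*E) = -102*A + 6*A*E)
G = 125/172 (G = -(-125)/(4*43) = -⅛*(-250/43) = 125/172 ≈ 0.72674)
O = 228420 (O = 6*135*(-17 + 299) = 6*135*282 = 228420)
I = -5265643631/29584 (I = (-245 + 125/172)² - 237659 = (-42015/172)² - 237659 = 1765260225/29584 - 237659 = -5265643631/29584 ≈ -1.7799e+5)
I - O = -5265643631/29584 - 1*228420 = -5265643631/29584 - 228420 = -12023220911/29584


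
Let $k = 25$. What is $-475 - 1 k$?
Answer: $-500$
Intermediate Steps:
$-475 - 1 k = -475 - 1 \cdot 25 = -475 - 25 = -500$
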